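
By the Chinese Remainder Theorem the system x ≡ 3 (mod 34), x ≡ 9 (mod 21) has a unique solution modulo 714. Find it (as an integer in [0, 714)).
The moduli 34, 21 are pairwise coprime, so by the CRT there is a unique solution mod 34·21 = 714.
Solve by successive substitution. Start with x ≡ 3 (mod 34).
  Combine with x ≡ 9 (mod 21): write x = 3 + 34·t and require 3 + 34·t ≡ 9 (mod 21), i.e. 34·t ≡ 9 − 3 ≡ 6 (mod 21). Since 34^(−1) ≡ 13 (mod 21) (34 ≡ 13 (mod 21)), t ≡ 13·6 ≡ 15 (mod 21). So x ≡ 3 + 34·15 = 513 (mod 714).
Unique solution in [0, 714): x = 513.

Final answer: x ≡ 513 (mod 714); the representative in [0, 714) is 513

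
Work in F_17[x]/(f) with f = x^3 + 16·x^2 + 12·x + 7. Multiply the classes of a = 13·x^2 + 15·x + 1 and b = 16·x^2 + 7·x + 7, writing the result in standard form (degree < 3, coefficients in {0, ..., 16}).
Multiply as integer polynomials: a · b = 208·x^4 + 331·x^3 + 212·x^2 + 112·x + 7. Reducing coefficients mod 17: a · b ≡ 4·x^4 + 8·x^3 + 8·x^2 + 10·x + 7. Now divide by f(x) = x^3 + 16·x^2 + 12·x + 7 in F_17[x], eliminating the leading term at each step:
  leading term 4·x^4: subtract (4·x)·f(x) = 4·x^4 + 13·x^3 + 14·x^2 + 11·x, leaving 12·x^3 + 11·x^2 + 16·x + 7 (coefficients mod 17)
  leading term 12·x^3: subtract (12)·f(x) = 12·x^3 + 5·x^2 + 8·x + 16, leaving 6·x^2 + 8·x + 8 (coefficients mod 17)
The degree is now < 3, so this is the remainder. Hence a · b ≡ 6·x^2 + 8·x + 8 in F_17[x]/(f).

Final answer: a · b ≡ 6·x^2 + 8·x + 8 (mod f(x))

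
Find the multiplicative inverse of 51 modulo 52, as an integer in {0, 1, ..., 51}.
Apply the extended Euclidean algorithm to (52, 51), tracking rows (r, s, t) with s·52 + t·51 = r. Each division r_prev = q·r_cur + r_new produces the new row as (previous row) − q·(current row):
  row A: (52, 1, 0)   [1·52 + 0·51 = 52]
  row B: (51, 0, 1)   [0·52 + 1·51 = 51]
  52 = 1·51 + 1   → row C = row A − 1·row B = (1, 1, −1)   [check: 1·52 − 1·51 = 1]
  51 = 51·1 + 0   → remainder 0, stop. gcd = 1 (last nonzero row C).
The gcd is 1, so 51 is invertible mod 52. The last nonzero row gives 1·52 − 1·51 = 1, so t = −1. So 51^(−1) ≡ −1 ≡ 51 (mod 52). Verify: 51 · 51 = 2601 ≡ 1 (mod 52). ✓

Final answer: 51^(−1) ≡ 51 (mod 52)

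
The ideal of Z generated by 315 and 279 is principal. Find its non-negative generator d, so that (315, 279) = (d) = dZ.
In the PID Z, (a, b) is generated by gcd(a, b). Compute gcd(315, 279) with the extended Euclidean algorithm, tracking rows (r, s, t) with s·315 + t·279 = r:
  row A: (315, 1, 0)   [1·315 + 0·279 = 315]
  row B: (279, 0, 1)   [0·315 + 1·279 = 279]
  315 = 1·279 + 36   → row C = row A − 1·row B = (36, 1, −1)   [check: 1·315 − 1·279 = 36]
  279 = 7·36 + 27   → row D = row B − 7·row C = (27, −7, 8)   [check: −7·315 + 8·279 = 27]
  36 = 1·27 + 9   → row E = row C − 1·row D = (9, 8, −9)   [check: 8·315 − 9·279 = 9]
  27 = 3·9 + 0   → remainder 0, stop. gcd = 9 (last nonzero row E).
So gcd(315, 279) = 9, with Bézout identity 8·315 − 9·279 = 9. Containment (⊇): the Bézout identity exhibits 9 as an element of (315, 279), giving (9) ⊆ (315, 279). Containment (⊆): since 9 | 315 and 9 | 279 (315 = 9·35, 279 = 9·31), every Z-linear combination of 315 and 279 is divisible by 9, so (315, 279) ⊆ (9). Therefore (315, 279) = (9), d = 9.

Final answer: (315, 279) = (9); d = 9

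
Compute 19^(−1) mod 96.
19^(−1) ≡ 91 (mod 96)

Apply the extended Euclidean algorithm to (96, 19), tracking rows (r, s, t) with s·96 + t·19 = r. Each division r_prev = q·r_cur + r_new produces the new row as (previous row) − q·(current row):
  row A: (96, 1, 0)   [1·96 + 0·19 = 96]
  row B: (19, 0, 1)   [0·96 + 1·19 = 19]
  96 = 5·19 + 1   → row C = row A − 5·row B = (1, 1, −5)   [check: 1·96 − 5·19 = 1]
  19 = 19·1 + 0   → remainder 0, stop. gcd = 1 (last nonzero row C).
The gcd is 1, so 19 is invertible mod 96. The last nonzero row gives 1·96 − 5·19 = 1, so t = −5. So 19^(−1) ≡ −5 ≡ 91 (mod 96). Verify: 19 · 91 = 1729 ≡ 1 (mod 96). ✓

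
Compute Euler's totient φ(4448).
φ is multiplicative, with φ(p^e) = p^e − p^(e−1). Factorise 4448 = 2^5 · 139. Then
  φ(4448) = (2^5 − 2^4) · (139 − 1) = 16 · 138 = 2208.

Final answer: φ(4448) = 2208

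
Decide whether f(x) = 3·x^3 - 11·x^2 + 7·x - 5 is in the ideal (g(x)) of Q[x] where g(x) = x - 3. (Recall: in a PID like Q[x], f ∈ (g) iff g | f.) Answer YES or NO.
NO

In Q[x] the ideal (g) consists of all multiples of g, so f ∈ (g) iff g | f, i.e. iff the remainder of f on division by g is 0. Divide f by g (g is monic, so eliminate the leading term of the running remainder at each step):
  leading term 3·x^3: subtract (3·x^2)·g(x) = 3·x^3 - 9·x^2, leaving -2·x^2 + 7·x - 5
  leading term -2·x^2: subtract (-2·x)·g(x) = -2·x^2 + 6·x, leaving x - 5
  leading term x: subtract (1)·g(x) = x - 3, leaving -2
The remainder r(x) = -2 ≠ 0 (and deg r < deg g), so g ∤ f, i.e. f ∉ (g).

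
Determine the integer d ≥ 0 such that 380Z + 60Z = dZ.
(380, 60) = (20); d = 20

In the PID Z, (a, b) is generated by gcd(a, b). Compute gcd(380, 60) with the extended Euclidean algorithm, tracking rows (r, s, t) with s·380 + t·60 = r:
  row A: (380, 1, 0)   [1·380 + 0·60 = 380]
  row B: (60, 0, 1)   [0·380 + 1·60 = 60]
  380 = 6·60 + 20   → row C = row A − 6·row B = (20, 1, −6)   [check: 1·380 − 6·60 = 20]
  60 = 3·20 + 0   → remainder 0, stop. gcd = 20 (last nonzero row C).
So gcd(380, 60) = 20, with Bézout identity 1·380 − 6·60 = 20. Containment (⊇): the Bézout identity exhibits 20 as an element of (380, 60), giving (20) ⊆ (380, 60). Containment (⊆): since 20 | 380 and 20 | 60 (380 = 20·19, 60 = 20·3), every Z-linear combination of 380 and 60 is divisible by 20, so (380, 60) ⊆ (20). Therefore (380, 60) = (20), d = 20.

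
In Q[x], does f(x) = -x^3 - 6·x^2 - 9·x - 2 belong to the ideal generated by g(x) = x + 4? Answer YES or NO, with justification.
In Q[x] the ideal (g) consists of all multiples of g, so f ∈ (g) iff g | f, i.e. iff the remainder of f on division by g is 0. Divide f by g (g is monic, so eliminate the leading term of the running remainder at each step):
  leading term -x^3: subtract (-x^2)·g(x) = -x^3 - 4·x^2, leaving -2·x^2 - 9·x - 2
  leading term -2·x^2: subtract (-2·x)·g(x) = -2·x^2 - 8·x, leaving -x - 2
  leading term -x: subtract (-1)·g(x) = -x - 4, leaving 2
The remainder r(x) = 2 ≠ 0 (and deg r < deg g), so g ∤ f, i.e. f ∉ (g).

Final answer: NO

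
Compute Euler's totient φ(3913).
φ is multiplicative, with φ(p^e) = p^e − p^(e−1). Factorise 3913 = 7 · 13 · 43. Then
  φ(3913) = (7 − 1) · (13 − 1) · (43 − 1) = 6 · 12 · 42 = 3024.

Final answer: φ(3913) = 3024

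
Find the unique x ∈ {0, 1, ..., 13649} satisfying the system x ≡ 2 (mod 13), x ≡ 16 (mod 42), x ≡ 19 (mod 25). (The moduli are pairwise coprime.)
x ≡ 5644 (mod 13650); the representative in [0, 13650) is 5644

The moduli 13, 42, 25 are pairwise coprime, so by the CRT there is a unique solution mod 13·42·25 = 13650.
Solve by successive substitution. Start with x ≡ 2 (mod 13).
  Combine with x ≡ 16 (mod 42): write x = 2 + 13·t and require 2 + 13·t ≡ 16 (mod 42), i.e. 13·t ≡ 16 − 2 ≡ 14 (mod 42). Since 13^(−1) ≡ 13 (mod 42), t ≡ 13·14 ≡ 14 (mod 42). So x ≡ 2 + 13·14 = 184 (mod 546).
  Combine with x ≡ 19 (mod 25): write x = 184 + 546·t and require 184 + 546·t ≡ 19 (mod 25), i.e. 546·t ≡ 19 − 184 ≡ 10 (mod 25). Since 546^(−1) ≡ 6 (mod 25) (546 ≡ 21 (mod 25)), t ≡ 6·10 ≡ 10 (mod 25). So x ≡ 184 + 546·10 = 5644 (mod 13650).
Unique solution in [0, 13650): x = 5644.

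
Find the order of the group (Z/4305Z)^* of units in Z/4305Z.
|(Z/4305Z)^*| = 1920

(Z/4305Z)^* consists of the classes a with gcd(a, 4305) = 1, so its order is φ(4305). φ is multiplicative, with φ(p^e) = p^e − p^(e−1). Factorise 4305 = 3 · 5 · 7 · 41. Then
  φ(4305) = (3 − 1) · (5 − 1) · (7 − 1) · (41 − 1) = 2 · 4 · 6 · 40 = 1920.
Thus |(Z/4305Z)^*| = 1920.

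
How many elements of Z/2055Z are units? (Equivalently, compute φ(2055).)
An element a ∈ Z/2055Z is a unit iff gcd(a, 2055) = 1, so the number of units is φ(2055). φ is multiplicative, with φ(p^e) = p^e − p^(e−1). Factorise 2055 = 3 · 5 · 137. Then
  φ(2055) = (3 − 1) · (5 − 1) · (137 − 1) = 2 · 4 · 136 = 1088.

Final answer: Z/2055Z has φ(2055) = 1088 units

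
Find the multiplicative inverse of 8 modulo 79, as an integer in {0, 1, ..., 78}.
8^(−1) ≡ 10 (mod 79)

Apply the extended Euclidean algorithm to (79, 8), tracking rows (r, s, t) with s·79 + t·8 = r. Each division r_prev = q·r_cur + r_new produces the new row as (previous row) − q·(current row):
  row A: (79, 1, 0)   [1·79 + 0·8 = 79]
  row B: (8, 0, 1)   [0·79 + 1·8 = 8]
  79 = 9·8 + 7   → row C = row A − 9·row B = (7, 1, −9)   [check: 1·79 − 9·8 = 7]
  8 = 1·7 + 1   → row D = row B − 1·row C = (1, −1, 10)   [check: −1·79 + 10·8 = 1]
  7 = 7·1 + 0   → remainder 0, stop. gcd = 1 (last nonzero row D).
The gcd is 1, so 8 is invertible mod 79. The last nonzero row gives −1·79 + 10·8 = 1, so t = 10. So 8^(−1) ≡ 10 (mod 79). Verify: 8 · 10 = 80 ≡ 1 (mod 79). ✓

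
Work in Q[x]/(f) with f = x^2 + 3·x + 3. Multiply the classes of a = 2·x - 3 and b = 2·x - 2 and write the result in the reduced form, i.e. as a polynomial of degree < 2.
First multiply in Q[x] without reducing: a · b = 4·x^2 - 10·x + 6. Now divide by f(x) = x^2 + 3·x + 3, eliminating the leading term at each step:
  leading term 4·x^2: subtract (4)·f(x) = 4·x^2 + 12·x + 12, leaving -22·x - 6
The degree is now < 2, so this is the remainder. Hence a · b ≡ -22·x - 6 in Q[x]/(f).

Final answer: a · b ≡ -22·x - 6 (mod f(x))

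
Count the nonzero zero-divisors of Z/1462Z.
In Z/1462Z each nonzero element is either a unit (gcd with 1462 is 1) or a zero-divisor (gcd > 1). The number of units is φ(1462): factorise 1462 = 2 · 17 · 43, so φ(1462) = (2 − 1) · (17 − 1) · (43 − 1) = 1 · 16 · 42 = 672. The nonzero elements number 1462 − 1 = 1461. Hence the nonzero zero-divisors number 1461 − 672 = 789.

Final answer: Z/1462Z has 789 nonzero zero-divisors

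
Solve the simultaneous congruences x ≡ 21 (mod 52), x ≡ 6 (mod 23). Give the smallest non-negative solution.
The moduli 52, 23 are pairwise coprime, so by the CRT there is a unique solution mod 52·23 = 1196.
Solve by successive substitution. Start with x ≡ 21 (mod 52).
  Combine with x ≡ 6 (mod 23): write x = 21 + 52·t and require 21 + 52·t ≡ 6 (mod 23), i.e. 52·t ≡ 6 − 21 ≡ 8 (mod 23). Since 52^(−1) ≡ 4 (mod 23) (52 ≡ 6 (mod 23)), t ≡ 4·8 ≡ 9 (mod 23). So x ≡ 21 + 52·9 = 489 (mod 1196).
Unique solution in [0, 1196): x = 489.

Final answer: x ≡ 489 (mod 1196); the representative in [0, 1196) is 489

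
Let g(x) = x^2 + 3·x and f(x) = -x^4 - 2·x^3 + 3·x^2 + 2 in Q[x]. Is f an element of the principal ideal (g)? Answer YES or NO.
NO

In Q[x] the ideal (g) consists of all multiples of g, so f ∈ (g) iff g | f, i.e. iff the remainder of f on division by g is 0. Divide f by g (g is monic, so eliminate the leading term of the running remainder at each step):
  leading term -x^4: subtract (-x^2)·g(x) = -x^4 - 3·x^3, leaving x^3 + 3·x^2 + 2
  leading term x^3: subtract (x)·g(x) = x^3 + 3·x^2, leaving 2
The remainder r(x) = 2 ≠ 0 (and deg r < deg g), so g ∤ f, i.e. f ∉ (g).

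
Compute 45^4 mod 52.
Use repeated squaring. Binary(4) = 100. Walk through the bits of the exponent 4 left-to-right: at each bit after the leading one, square the running value, then multiply by 45 if the bit is 1 (always reducing mod 52):
  bit 1 = 1 (leading): start with 45.
  bit 2 = 0: square 45^2 = 2025 ≡ 49 (mod 52).
  bit 3 = 0: square 49^2 = 2401 ≡ 9 (mod 52).
Final value: 45^4 ≡ 9 (mod 52).

Final answer: 9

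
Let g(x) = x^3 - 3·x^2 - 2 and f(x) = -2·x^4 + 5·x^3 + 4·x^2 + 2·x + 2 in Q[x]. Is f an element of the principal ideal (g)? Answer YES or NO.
NO

In Q[x] the ideal (g) consists of all multiples of g, so f ∈ (g) iff g | f, i.e. iff the remainder of f on division by g is 0. Divide f by g (g is monic, so eliminate the leading term of the running remainder at each step):
  leading term -2·x^4: subtract (-2·x)·g(x) = -2·x^4 + 6·x^3 + 4·x, leaving -x^3 + 4·x^2 - 2·x + 2
  leading term -x^3: subtract (-1)·g(x) = -x^3 + 3·x^2 + 2, leaving x^2 - 2·x
The remainder r(x) = x^2 - 2·x ≠ 0 (and deg r < deg g), so g ∤ f, i.e. f ∉ (g).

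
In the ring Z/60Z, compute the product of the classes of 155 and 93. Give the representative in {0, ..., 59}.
15

Reduce the factors first: 155 ≡ 35, 93 ≡ 33 (mod 60), so 155 · 93 ≡ 35 · 33 (mod 60). 35 · 33 = 1155. Dividing by 60: 1155 = 19·60 + 15. So (155 · 93) mod 60 = 15.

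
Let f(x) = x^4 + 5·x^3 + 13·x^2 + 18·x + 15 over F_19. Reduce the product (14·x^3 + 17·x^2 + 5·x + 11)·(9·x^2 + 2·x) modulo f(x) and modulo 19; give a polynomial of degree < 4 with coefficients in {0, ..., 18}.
Multiply as integer polynomials: a · b = 126·x^5 + 181·x^4 + 79·x^3 + 109·x^2 + 22·x. Reducing coefficients mod 19: a · b ≡ 12·x^5 + 10·x^4 + 3·x^3 + 14·x^2 + 3·x. Now divide by f(x) = x^4 + 5·x^3 + 13·x^2 + 18·x + 15 in F_19[x], eliminating the leading term at each step:
  leading term 12·x^5: subtract (12·x)·f(x) = 12·x^5 + 3·x^4 + 4·x^3 + 7·x^2 + 9·x, leaving 7·x^4 + 18·x^3 + 7·x^2 + 13·x (coefficients mod 19)
  leading term 7·x^4: subtract (7)·f(x) = 7·x^4 + 16·x^3 + 15·x^2 + 12·x + 10, leaving 2·x^3 + 11·x^2 + x + 9 (coefficients mod 19)
The degree is now < 4, so this is the remainder. Hence a · b ≡ 2·x^3 + 11·x^2 + x + 9 in F_19[x]/(f).

Final answer: a · b ≡ 2·x^3 + 11·x^2 + x + 9 (mod f(x))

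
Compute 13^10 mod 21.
Use repeated squaring. Binary(10) = 1010. Walk through the bits of the exponent 10 left-to-right: at each bit after the leading one, square the running value, then multiply by 13 if the bit is 1 (always reducing mod 21):
  bit 1 = 1 (leading): start with 13.
  bit 2 = 0: square 13^2 = 169 ≡ 1 (mod 21).
  bit 3 = 1: square 1^2 = 1; bit is 1, so multiply 1·13 = 13 (mod 21).
  bit 4 = 0: square 13^2 = 169 ≡ 1 (mod 21).
Final value: 13^10 ≡ 1 (mod 21).

Final answer: 1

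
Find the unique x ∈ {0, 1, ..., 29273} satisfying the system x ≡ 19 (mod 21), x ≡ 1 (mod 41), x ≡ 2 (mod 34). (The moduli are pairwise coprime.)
x ≡ 22510 (mod 29274); the representative in [0, 29274) is 22510

The moduli 21, 41, 34 are pairwise coprime, so by the CRT there is a unique solution mod 21·41·34 = 29274.
Solve by successive substitution. Start with x ≡ 19 (mod 21).
  Combine with x ≡ 1 (mod 41): write x = 19 + 21·t and require 19 + 21·t ≡ 1 (mod 41), i.e. 21·t ≡ 1 − 19 ≡ 23 (mod 41). Since 21^(−1) ≡ 2 (mod 41), t ≡ 2·23 ≡ 5 (mod 41). So x ≡ 19 + 21·5 = 124 (mod 861).
  Combine with x ≡ 2 (mod 34): write x = 124 + 861·t and require 124 + 861·t ≡ 2 (mod 34), i.e. 861·t ≡ 2 − 124 ≡ 14 (mod 34). Since 861^(−1) ≡ 31 (mod 34) (861 ≡ 11 (mod 34)), t ≡ 31·14 ≡ 26 (mod 34). So x ≡ 124 + 861·26 = 22510 (mod 29274).
Unique solution in [0, 29274): x = 22510.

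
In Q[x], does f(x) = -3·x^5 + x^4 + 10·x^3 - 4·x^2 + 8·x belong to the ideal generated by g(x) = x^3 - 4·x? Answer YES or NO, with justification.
In Q[x] the ideal (g) consists of all multiples of g, so f ∈ (g) iff g | f, i.e. iff the remainder of f on division by g is 0. Divide f by g (g is monic, so eliminate the leading term of the running remainder at each step):
  leading term -3·x^5: subtract (-3·x^2)·g(x) = -3·x^5 + 12·x^3, leaving x^4 - 2·x^3 - 4·x^2 + 8·x
  leading term x^4: subtract (x)·g(x) = x^4 - 4·x^2, leaving -2·x^3 + 8·x
  leading term -2·x^3: subtract (-2)·g(x) = -2·x^3 + 8·x, leaving 0
The remainder is 0, so f(x) = g(x) · h(x) with h(x) = -3·x^2 + x - 2. Hence g | f, i.e. f ∈ (g).

Final answer: YES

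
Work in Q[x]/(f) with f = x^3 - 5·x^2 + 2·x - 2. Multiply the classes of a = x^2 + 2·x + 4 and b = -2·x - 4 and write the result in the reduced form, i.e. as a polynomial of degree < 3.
a · b ≡ -18·x^2 - 12·x - 20 (mod f(x))

First multiply in Q[x] without reducing: a · b = -2·x^3 - 8·x^2 - 16·x - 16. Now divide by f(x) = x^3 - 5·x^2 + 2·x - 2, eliminating the leading term at each step:
  leading term -2·x^3: subtract (-2)·f(x) = -2·x^3 + 10·x^2 - 4·x + 4, leaving -18·x^2 - 12·x - 20
The degree is now < 3, so this is the remainder. Hence a · b ≡ -18·x^2 - 12·x - 20 in Q[x]/(f).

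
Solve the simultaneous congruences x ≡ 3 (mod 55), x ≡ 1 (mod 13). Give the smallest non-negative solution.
x ≡ 443 (mod 715); the representative in [0, 715) is 443

The moduli 55, 13 are pairwise coprime, so by the CRT there is a unique solution mod 55·13 = 715.
Solve by successive substitution. Start with x ≡ 3 (mod 55).
  Combine with x ≡ 1 (mod 13): write x = 3 + 55·t and require 3 + 55·t ≡ 1 (mod 13), i.e. 55·t ≡ 1 − 3 ≡ 11 (mod 13). Since 55^(−1) ≡ 9 (mod 13) (55 ≡ 3 (mod 13)), t ≡ 9·11 ≡ 8 (mod 13). So x ≡ 3 + 55·8 = 443 (mod 715).
Unique solution in [0, 715): x = 443.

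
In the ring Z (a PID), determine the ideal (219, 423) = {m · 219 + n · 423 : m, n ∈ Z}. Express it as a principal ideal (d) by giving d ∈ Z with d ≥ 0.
(219, 423) = (3); d = 3

In the PID Z, (a, b) is generated by gcd(a, b). Compute gcd(423, 219) with the extended Euclidean algorithm, tracking rows (r, s, t) with s·423 + t·219 = r:
  row A: (423, 1, 0)   [1·423 + 0·219 = 423]
  row B: (219, 0, 1)   [0·423 + 1·219 = 219]
  423 = 1·219 + 204   → row C = row A − 1·row B = (204, 1, −1)   [check: 1·423 − 1·219 = 204]
  219 = 1·204 + 15   → row D = row B − 1·row C = (15, −1, 2)   [check: −1·423 + 2·219 = 15]
  204 = 13·15 + 9   → row E = row C − 13·row D = (9, 14, −27)   [check: 14·423 − 27·219 = 9]
  15 = 1·9 + 6   → row F = row D − 1·row E = (6, −15, 29)   [check: −15·423 + 29·219 = 6]
  9 = 1·6 + 3   → row G = row E − 1·row F = (3, 29, −56)   [check: 29·423 − 56·219 = 3]
  6 = 2·3 + 0   → remainder 0, stop. gcd = 3 (last nonzero row G).
So gcd(219, 423) = 3, with Bézout identity 29·423 − 56·219 = 3. Containment (⊇): the Bézout identity exhibits 3 as an element of (219, 423), giving (3) ⊆ (219, 423). Containment (⊆): since 3 | 219 and 3 | 423 (219 = 3·73, 423 = 3·141), every Z-linear combination of 219 and 423 is divisible by 3, so (219, 423) ⊆ (3). Therefore (219, 423) = (3), d = 3.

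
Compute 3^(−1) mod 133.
Apply the extended Euclidean algorithm to (133, 3), tracking rows (r, s, t) with s·133 + t·3 = r. Each division r_prev = q·r_cur + r_new produces the new row as (previous row) − q·(current row):
  row A: (133, 1, 0)   [1·133 + 0·3 = 133]
  row B: (3, 0, 1)   [0·133 + 1·3 = 3]
  133 = 44·3 + 1   → row C = row A − 44·row B = (1, 1, −44)   [check: 1·133 − 44·3 = 1]
  3 = 3·1 + 0   → remainder 0, stop. gcd = 1 (last nonzero row C).
The gcd is 1, so 3 is invertible mod 133. The last nonzero row gives 1·133 − 44·3 = 1, so t = −44. So 3^(−1) ≡ −44 ≡ 89 (mod 133). Verify: 3 · 89 = 267 ≡ 1 (mod 133). ✓

Final answer: 3^(−1) ≡ 89 (mod 133)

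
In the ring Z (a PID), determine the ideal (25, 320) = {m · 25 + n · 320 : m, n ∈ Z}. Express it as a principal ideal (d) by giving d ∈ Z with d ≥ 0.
In the PID Z, (a, b) is generated by gcd(a, b). Compute gcd(320, 25) with the extended Euclidean algorithm, tracking rows (r, s, t) with s·320 + t·25 = r:
  row A: (320, 1, 0)   [1·320 + 0·25 = 320]
  row B: (25, 0, 1)   [0·320 + 1·25 = 25]
  320 = 12·25 + 20   → row C = row A − 12·row B = (20, 1, −12)   [check: 1·320 − 12·25 = 20]
  25 = 1·20 + 5   → row D = row B − 1·row C = (5, −1, 13)   [check: −1·320 + 13·25 = 5]
  20 = 4·5 + 0   → remainder 0, stop. gcd = 5 (last nonzero row D).
So gcd(25, 320) = 5, with Bézout identity −1·320 + 13·25 = 5. Containment (⊇): the Bézout identity exhibits 5 as an element of (25, 320), giving (5) ⊆ (25, 320). Containment (⊆): since 5 | 25 and 5 | 320 (25 = 5·5, 320 = 5·64), every Z-linear combination of 25 and 320 is divisible by 5, so (25, 320) ⊆ (5). Therefore (25, 320) = (5), d = 5.

Final answer: (25, 320) = (5); d = 5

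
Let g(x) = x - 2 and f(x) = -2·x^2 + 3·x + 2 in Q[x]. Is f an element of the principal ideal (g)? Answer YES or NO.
In Q[x] the ideal (g) consists of all multiples of g, so f ∈ (g) iff g | f, i.e. iff the remainder of f on division by g is 0. Divide f by g (g is monic, so eliminate the leading term of the running remainder at each step):
  leading term -2·x^2: subtract (-2·x)·g(x) = -2·x^2 + 4·x, leaving 2 - x
  leading term -x: subtract (-1)·g(x) = 2 - x, leaving 0
The remainder is 0, so f(x) = g(x) · h(x) with h(x) = -2·x - 1. Hence g | f, i.e. f ∈ (g).

Final answer: YES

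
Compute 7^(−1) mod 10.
7^(−1) ≡ 3 (mod 10)

Apply the extended Euclidean algorithm to (10, 7), tracking rows (r, s, t) with s·10 + t·7 = r. Each division r_prev = q·r_cur + r_new produces the new row as (previous row) − q·(current row):
  row A: (10, 1, 0)   [1·10 + 0·7 = 10]
  row B: (7, 0, 1)   [0·10 + 1·7 = 7]
  10 = 1·7 + 3   → row C = row A − 1·row B = (3, 1, −1)   [check: 1·10 − 1·7 = 3]
  7 = 2·3 + 1   → row D = row B − 2·row C = (1, −2, 3)   [check: −2·10 + 3·7 = 1]
  3 = 3·1 + 0   → remainder 0, stop. gcd = 1 (last nonzero row D).
The gcd is 1, so 7 is invertible mod 10. The last nonzero row gives −2·10 + 3·7 = 1, so t = 3. So 7^(−1) ≡ 3 (mod 10). Verify: 7 · 3 = 21 ≡ 1 (mod 10). ✓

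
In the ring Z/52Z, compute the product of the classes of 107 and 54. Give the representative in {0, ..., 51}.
6

Reduce the factors first: 107 ≡ 3, 54 ≡ 2 (mod 52), so 107 · 54 ≡ 3 · 2 (mod 52). 3 · 2 = 6. Dividing by 52: 6 = 0·52 + 6. So (107 · 54) mod 52 = 6.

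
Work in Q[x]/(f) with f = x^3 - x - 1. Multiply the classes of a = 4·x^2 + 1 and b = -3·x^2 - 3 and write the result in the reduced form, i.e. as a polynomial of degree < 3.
First multiply in Q[x] without reducing: a · b = -12·x^4 - 15·x^2 - 3. Now divide by f(x) = x^3 - x - 1, eliminating the leading term at each step:
  leading term -12·x^4: subtract (-12·x)·f(x) = -12·x^4 + 12·x^2 + 12·x, leaving -27·x^2 - 12·x - 3
The degree is now < 3, so this is the remainder. Hence a · b ≡ -27·x^2 - 12·x - 3 in Q[x]/(f).

Final answer: a · b ≡ -27·x^2 - 12·x - 3 (mod f(x))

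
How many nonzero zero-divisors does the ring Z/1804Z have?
In Z/1804Z each nonzero element is either a unit (gcd with 1804 is 1) or a zero-divisor (gcd > 1). The number of units is φ(1804): factorise 1804 = 2^2 · 11 · 41, so φ(1804) = (2^2 − 2^1) · (11 − 1) · (41 − 1) = 2 · 10 · 40 = 800. The nonzero elements number 1804 − 1 = 1803. Hence the nonzero zero-divisors number 1803 − 800 = 1003.

Final answer: Z/1804Z has 1003 nonzero zero-divisors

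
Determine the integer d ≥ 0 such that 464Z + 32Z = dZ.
(464, 32) = (16); d = 16

In the PID Z, (a, b) is generated by gcd(a, b). Compute gcd(464, 32) with the extended Euclidean algorithm, tracking rows (r, s, t) with s·464 + t·32 = r:
  row A: (464, 1, 0)   [1·464 + 0·32 = 464]
  row B: (32, 0, 1)   [0·464 + 1·32 = 32]
  464 = 14·32 + 16   → row C = row A − 14·row B = (16, 1, −14)   [check: 1·464 − 14·32 = 16]
  32 = 2·16 + 0   → remainder 0, stop. gcd = 16 (last nonzero row C).
So gcd(464, 32) = 16, with Bézout identity 1·464 − 14·32 = 16. Containment (⊇): the Bézout identity exhibits 16 as an element of (464, 32), giving (16) ⊆ (464, 32). Containment (⊆): since 16 | 464 and 16 | 32 (464 = 16·29, 32 = 16·2), every Z-linear combination of 464 and 32 is divisible by 16, so (464, 32) ⊆ (16). Therefore (464, 32) = (16), d = 16.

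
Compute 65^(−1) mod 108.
65^(−1) ≡ 5 (mod 108)

Apply the extended Euclidean algorithm to (108, 65), tracking rows (r, s, t) with s·108 + t·65 = r. Each division r_prev = q·r_cur + r_new produces the new row as (previous row) − q·(current row):
  row A: (108, 1, 0)   [1·108 + 0·65 = 108]
  row B: (65, 0, 1)   [0·108 + 1·65 = 65]
  108 = 1·65 + 43   → row C = row A − 1·row B = (43, 1, −1)   [check: 1·108 − 1·65 = 43]
  65 = 1·43 + 22   → row D = row B − 1·row C = (22, −1, 2)   [check: −1·108 + 2·65 = 22]
  43 = 1·22 + 21   → row E = row C − 1·row D = (21, 2, −3)   [check: 2·108 − 3·65 = 21]
  22 = 1·21 + 1   → row F = row D − 1·row E = (1, −3, 5)   [check: −3·108 + 5·65 = 1]
  21 = 21·1 + 0   → remainder 0, stop. gcd = 1 (last nonzero row F).
The gcd is 1, so 65 is invertible mod 108. The last nonzero row gives −3·108 + 5·65 = 1, so t = 5. So 65^(−1) ≡ 5 (mod 108). Verify: 65 · 5 = 325 ≡ 1 (mod 108). ✓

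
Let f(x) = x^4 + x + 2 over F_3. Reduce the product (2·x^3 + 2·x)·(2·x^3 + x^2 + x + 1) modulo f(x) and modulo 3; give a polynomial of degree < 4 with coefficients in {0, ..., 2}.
Multiply as integer polynomials: a · b = 4·x^6 + 2·x^5 + 6·x^4 + 4·x^3 + 2·x^2 + 2·x. Reducing coefficients mod 3: a · b ≡ x^6 + 2·x^5 + x^3 + 2·x^2 + 2·x. Now divide by f(x) = x^4 + x + 2 in F_3[x], eliminating the leading term at each step:
  leading term x^6: subtract (x^2)·f(x) = x^6 + x^3 + 2·x^2, leaving 2·x^5 + 2·x (coefficients mod 3)
  leading term 2·x^5: subtract (2·x)·f(x) = 2·x^5 + 2·x^2 + x, leaving x^2 + x (coefficients mod 3)
The degree is now < 4, so this is the remainder. Hence a · b ≡ x^2 + x in F_3[x]/(f).

Final answer: a · b ≡ x^2 + x (mod f(x))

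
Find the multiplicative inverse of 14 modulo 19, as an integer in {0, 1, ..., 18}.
14^(−1) ≡ 15 (mod 19)

Apply the extended Euclidean algorithm to (19, 14), tracking rows (r, s, t) with s·19 + t·14 = r. Each division r_prev = q·r_cur + r_new produces the new row as (previous row) − q·(current row):
  row A: (19, 1, 0)   [1·19 + 0·14 = 19]
  row B: (14, 0, 1)   [0·19 + 1·14 = 14]
  19 = 1·14 + 5   → row C = row A − 1·row B = (5, 1, −1)   [check: 1·19 − 1·14 = 5]
  14 = 2·5 + 4   → row D = row B − 2·row C = (4, −2, 3)   [check: −2·19 + 3·14 = 4]
  5 = 1·4 + 1   → row E = row C − 1·row D = (1, 3, −4)   [check: 3·19 − 4·14 = 1]
  4 = 4·1 + 0   → remainder 0, stop. gcd = 1 (last nonzero row E).
The gcd is 1, so 14 is invertible mod 19. The last nonzero row gives 3·19 − 4·14 = 1, so t = −4. So 14^(−1) ≡ −4 ≡ 15 (mod 19). Verify: 14 · 15 = 210 ≡ 1 (mod 19). ✓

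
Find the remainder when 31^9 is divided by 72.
55

Use repeated squaring. Binary(9) = 1001. Walk through the bits of the exponent 9 left-to-right: at each bit after the leading one, square the running value, then multiply by 31 if the bit is 1 (always reducing mod 72):
  bit 1 = 1 (leading): start with 31.
  bit 2 = 0: square 31^2 = 961 ≡ 25 (mod 72).
  bit 3 = 0: square 25^2 = 625 ≡ 49 (mod 72).
  bit 4 = 1: square 49^2 = 2401 ≡ 25; bit is 1, so multiply 25·31 = 775 ≡ 55 (mod 72).
Final value: 31^9 ≡ 55 (mod 72).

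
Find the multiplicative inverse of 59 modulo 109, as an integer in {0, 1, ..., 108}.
Apply the extended Euclidean algorithm to (109, 59), tracking rows (r, s, t) with s·109 + t·59 = r. Each division r_prev = q·r_cur + r_new produces the new row as (previous row) − q·(current row):
  row A: (109, 1, 0)   [1·109 + 0·59 = 109]
  row B: (59, 0, 1)   [0·109 + 1·59 = 59]
  109 = 1·59 + 50   → row C = row A − 1·row B = (50, 1, −1)   [check: 1·109 − 1·59 = 50]
  59 = 1·50 + 9   → row D = row B − 1·row C = (9, −1, 2)   [check: −1·109 + 2·59 = 9]
  50 = 5·9 + 5   → row E = row C − 5·row D = (5, 6, −11)   [check: 6·109 − 11·59 = 5]
  9 = 1·5 + 4   → row F = row D − 1·row E = (4, −7, 13)   [check: −7·109 + 13·59 = 4]
  5 = 1·4 + 1   → row G = row E − 1·row F = (1, 13, −24)   [check: 13·109 − 24·59 = 1]
  4 = 4·1 + 0   → remainder 0, stop. gcd = 1 (last nonzero row G).
The gcd is 1, so 59 is invertible mod 109. The last nonzero row gives 13·109 − 24·59 = 1, so t = −24. So 59^(−1) ≡ −24 ≡ 85 (mod 109). Verify: 59 · 85 = 5015 ≡ 1 (mod 109). ✓

Final answer: 59^(−1) ≡ 85 (mod 109)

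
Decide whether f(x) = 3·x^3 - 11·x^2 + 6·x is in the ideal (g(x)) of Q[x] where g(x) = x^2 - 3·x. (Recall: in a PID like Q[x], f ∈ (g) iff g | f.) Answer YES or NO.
YES

In Q[x] the ideal (g) consists of all multiples of g, so f ∈ (g) iff g | f, i.e. iff the remainder of f on division by g is 0. Divide f by g (g is monic, so eliminate the leading term of the running remainder at each step):
  leading term 3·x^3: subtract (3·x)·g(x) = 3·x^3 - 9·x^2, leaving -2·x^2 + 6·x
  leading term -2·x^2: subtract (-2)·g(x) = -2·x^2 + 6·x, leaving 0
The remainder is 0, so f(x) = g(x) · h(x) with h(x) = 3·x - 2. Hence g | f, i.e. f ∈ (g).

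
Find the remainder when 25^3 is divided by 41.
Use repeated squaring. Binary(3) = 11. Walk through the bits of the exponent 3 left-to-right: at each bit after the leading one, square the running value, then multiply by 25 if the bit is 1 (always reducing mod 41):
  bit 1 = 1 (leading): start with 25.
  bit 2 = 1: square 25^2 = 625 ≡ 10; bit is 1, so multiply 10·25 = 250 ≡ 4 (mod 41).
Final value: 25^3 ≡ 4 (mod 41).

Final answer: 4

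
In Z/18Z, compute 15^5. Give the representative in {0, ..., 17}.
9

Use repeated squaring. Binary(5) = 101. Walk through the bits of the exponent 5 left-to-right: at each bit after the leading one, square the running value, then multiply by 15 if the bit is 1 (always reducing mod 18):
  bit 1 = 1 (leading): start with 15.
  bit 2 = 0: square 15^2 = 225 ≡ 9 (mod 18).
  bit 3 = 1: square 9^2 = 81 ≡ 9; bit is 1, so multiply 9·15 = 135 ≡ 9 (mod 18).
Final value: 15^5 ≡ 9 (mod 18).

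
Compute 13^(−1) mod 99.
Apply the extended Euclidean algorithm to (99, 13), tracking rows (r, s, t) with s·99 + t·13 = r. Each division r_prev = q·r_cur + r_new produces the new row as (previous row) − q·(current row):
  row A: (99, 1, 0)   [1·99 + 0·13 = 99]
  row B: (13, 0, 1)   [0·99 + 1·13 = 13]
  99 = 7·13 + 8   → row C = row A − 7·row B = (8, 1, −7)   [check: 1·99 − 7·13 = 8]
  13 = 1·8 + 5   → row D = row B − 1·row C = (5, −1, 8)   [check: −1·99 + 8·13 = 5]
  8 = 1·5 + 3   → row E = row C − 1·row D = (3, 2, −15)   [check: 2·99 − 15·13 = 3]
  5 = 1·3 + 2   → row F = row D − 1·row E = (2, −3, 23)   [check: −3·99 + 23·13 = 2]
  3 = 1·2 + 1   → row G = row E − 1·row F = (1, 5, −38)   [check: 5·99 − 38·13 = 1]
  2 = 2·1 + 0   → remainder 0, stop. gcd = 1 (last nonzero row G).
The gcd is 1, so 13 is invertible mod 99. The last nonzero row gives 5·99 − 38·13 = 1, so t = −38. So 13^(−1) ≡ −38 ≡ 61 (mod 99). Verify: 13 · 61 = 793 ≡ 1 (mod 99). ✓

Final answer: 13^(−1) ≡ 61 (mod 99)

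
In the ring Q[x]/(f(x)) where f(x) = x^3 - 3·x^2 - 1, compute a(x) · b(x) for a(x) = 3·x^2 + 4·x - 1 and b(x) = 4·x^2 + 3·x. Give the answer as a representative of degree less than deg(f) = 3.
First multiply in Q[x] without reducing: a · b = 12·x^4 + 25·x^3 + 8·x^2 - 3·x. Now divide by f(x) = x^3 - 3·x^2 - 1, eliminating the leading term at each step:
  leading term 12·x^4: subtract (12·x)·f(x) = 12·x^4 - 36·x^3 - 12·x, leaving 61·x^3 + 8·x^2 + 9·x
  leading term 61·x^3: subtract (61)·f(x) = 61·x^3 - 183·x^2 - 61, leaving 191·x^2 + 9·x + 61
The degree is now < 3, so this is the remainder. Hence a · b ≡ 191·x^2 + 9·x + 61 in Q[x]/(f).

Final answer: a · b ≡ 191·x^2 + 9·x + 61 (mod f(x))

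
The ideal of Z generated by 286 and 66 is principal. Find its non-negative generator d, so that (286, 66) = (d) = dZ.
In the PID Z, (a, b) is generated by gcd(a, b). Compute gcd(286, 66) with the extended Euclidean algorithm, tracking rows (r, s, t) with s·286 + t·66 = r:
  row A: (286, 1, 0)   [1·286 + 0·66 = 286]
  row B: (66, 0, 1)   [0·286 + 1·66 = 66]
  286 = 4·66 + 22   → row C = row A − 4·row B = (22, 1, −4)   [check: 1·286 − 4·66 = 22]
  66 = 3·22 + 0   → remainder 0, stop. gcd = 22 (last nonzero row C).
So gcd(286, 66) = 22, with Bézout identity 1·286 − 4·66 = 22. Containment (⊇): the Bézout identity exhibits 22 as an element of (286, 66), giving (22) ⊆ (286, 66). Containment (⊆): since 22 | 286 and 22 | 66 (286 = 22·13, 66 = 22·3), every Z-linear combination of 286 and 66 is divisible by 22, so (286, 66) ⊆ (22). Therefore (286, 66) = (22), d = 22.

Final answer: (286, 66) = (22); d = 22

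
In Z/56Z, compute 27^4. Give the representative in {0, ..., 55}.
Use repeated squaring. Binary(4) = 100. Walk through the bits of the exponent 4 left-to-right: at each bit after the leading one, square the running value, then multiply by 27 if the bit is 1 (always reducing mod 56):
  bit 1 = 1 (leading): start with 27.
  bit 2 = 0: square 27^2 = 729 ≡ 1 (mod 56).
  bit 3 = 0: square 1^2 = 1 (mod 56).
Final value: 27^4 ≡ 1 (mod 56).

Final answer: 1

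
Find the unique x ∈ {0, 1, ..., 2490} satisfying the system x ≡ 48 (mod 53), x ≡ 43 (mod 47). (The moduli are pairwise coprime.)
The moduli 53, 47 are pairwise coprime, so by the CRT there is a unique solution mod 53·47 = 2491.
Solve by successive substitution. Start with x ≡ 48 (mod 53).
  Combine with x ≡ 43 (mod 47): write x = 48 + 53·t and require 48 + 53·t ≡ 43 (mod 47), i.e. 53·t ≡ 43 − 48 ≡ 42 (mod 47). Since 53^(−1) ≡ 8 (mod 47) (53 ≡ 6 (mod 47)), t ≡ 8·42 ≡ 7 (mod 47). So x ≡ 48 + 53·7 = 419 (mod 2491).
Unique solution in [0, 2491): x = 419.

Final answer: x ≡ 419 (mod 2491); the representative in [0, 2491) is 419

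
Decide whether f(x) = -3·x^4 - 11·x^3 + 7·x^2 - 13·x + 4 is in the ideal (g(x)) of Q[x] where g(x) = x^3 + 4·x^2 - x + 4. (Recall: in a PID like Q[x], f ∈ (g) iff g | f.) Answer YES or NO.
In Q[x] the ideal (g) consists of all multiples of g, so f ∈ (g) iff g | f, i.e. iff the remainder of f on division by g is 0. Divide f by g (g is monic, so eliminate the leading term of the running remainder at each step):
  leading term -3·x^4: subtract (-3·x)·g(x) = -3·x^4 - 12·x^3 + 3·x^2 - 12·x, leaving x^3 + 4·x^2 - x + 4
  leading term x^3: subtract (1)·g(x) = x^3 + 4·x^2 - x + 4, leaving 0
The remainder is 0, so f(x) = g(x) · h(x) with h(x) = 1 - 3·x. Hence g | f, i.e. f ∈ (g).

Final answer: YES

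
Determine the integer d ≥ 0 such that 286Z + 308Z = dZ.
In the PID Z, (a, b) is generated by gcd(a, b). Compute gcd(308, 286) with the extended Euclidean algorithm, tracking rows (r, s, t) with s·308 + t·286 = r:
  row A: (308, 1, 0)   [1·308 + 0·286 = 308]
  row B: (286, 0, 1)   [0·308 + 1·286 = 286]
  308 = 1·286 + 22   → row C = row A − 1·row B = (22, 1, −1)   [check: 1·308 − 1·286 = 22]
  286 = 13·22 + 0   → remainder 0, stop. gcd = 22 (last nonzero row C).
So gcd(286, 308) = 22, with Bézout identity 1·308 − 1·286 = 22. Containment (⊇): the Bézout identity exhibits 22 as an element of (286, 308), giving (22) ⊆ (286, 308). Containment (⊆): since 22 | 286 and 22 | 308 (286 = 22·13, 308 = 22·14), every Z-linear combination of 286 and 308 is divisible by 22, so (286, 308) ⊆ (22). Therefore (286, 308) = (22), d = 22.

Final answer: (286, 308) = (22); d = 22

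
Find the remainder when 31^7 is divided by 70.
31

Use repeated squaring. Binary(7) = 111. Walk through the bits of the exponent 7 left-to-right: at each bit after the leading one, square the running value, then multiply by 31 if the bit is 1 (always reducing mod 70):
  bit 1 = 1 (leading): start with 31.
  bit 2 = 1: square 31^2 = 961 ≡ 51; bit is 1, so multiply 51·31 = 1581 ≡ 41 (mod 70).
  bit 3 = 1: square 41^2 = 1681 ≡ 1; bit is 1, so multiply 1·31 = 31 (mod 70).
Final value: 31^7 ≡ 31 (mod 70).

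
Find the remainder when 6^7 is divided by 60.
36

Use repeated squaring. Binary(7) = 111. Walk through the bits of the exponent 7 left-to-right: at each bit after the leading one, square the running value, then multiply by 6 if the bit is 1 (always reducing mod 60):
  bit 1 = 1 (leading): start with 6.
  bit 2 = 1: square 6^2 = 36; bit is 1, so multiply 36·6 = 216 ≡ 36 (mod 60).
  bit 3 = 1: square 36^2 = 1296 ≡ 36; bit is 1, so multiply 36·6 = 216 ≡ 36 (mod 60).
Final value: 6^7 ≡ 36 (mod 60).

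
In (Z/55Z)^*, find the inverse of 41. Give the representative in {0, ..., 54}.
Apply the extended Euclidean algorithm to (55, 41), tracking rows (r, s, t) with s·55 + t·41 = r. Each division r_prev = q·r_cur + r_new produces the new row as (previous row) − q·(current row):
  row A: (55, 1, 0)   [1·55 + 0·41 = 55]
  row B: (41, 0, 1)   [0·55 + 1·41 = 41]
  55 = 1·41 + 14   → row C = row A − 1·row B = (14, 1, −1)   [check: 1·55 − 1·41 = 14]
  41 = 2·14 + 13   → row D = row B − 2·row C = (13, −2, 3)   [check: −2·55 + 3·41 = 13]
  14 = 1·13 + 1   → row E = row C − 1·row D = (1, 3, −4)   [check: 3·55 − 4·41 = 1]
  13 = 13·1 + 0   → remainder 0, stop. gcd = 1 (last nonzero row E).
The gcd is 1, so 41 is invertible mod 55. The last nonzero row gives 3·55 − 4·41 = 1, so t = −4. So 41^(−1) ≡ −4 ≡ 51 (mod 55). Verify: 41 · 51 = 2091 ≡ 1 (mod 55). ✓

Final answer: 41^(−1) ≡ 51 (mod 55)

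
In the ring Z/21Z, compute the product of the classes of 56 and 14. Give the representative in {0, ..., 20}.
Reduce the factors first: 56 ≡ 14 (mod 21), so 56 · 14 ≡ 14 · 14 (mod 21). 14 · 14 = 196. Dividing by 21: 196 = 9·21 + 7. So (56 · 14) mod 21 = 7.

Final answer: 7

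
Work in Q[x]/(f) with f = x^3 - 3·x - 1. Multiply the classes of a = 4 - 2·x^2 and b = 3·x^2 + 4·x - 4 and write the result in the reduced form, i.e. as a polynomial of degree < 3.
First multiply in Q[x] without reducing: a · b = -6·x^4 - 8·x^3 + 20·x^2 + 16·x - 16. Now divide by f(x) = x^3 - 3·x - 1, eliminating the leading term at each step:
  leading term -6·x^4: subtract (-6·x)·f(x) = -6·x^4 + 18·x^2 + 6·x, leaving -8·x^3 + 2·x^2 + 10·x - 16
  leading term -8·x^3: subtract (-8)·f(x) = -8·x^3 + 24·x + 8, leaving 2·x^2 - 14·x - 24
The degree is now < 3, so this is the remainder. Hence a · b ≡ 2·x^2 - 14·x - 24 in Q[x]/(f).

Final answer: a · b ≡ 2·x^2 - 14·x - 24 (mod f(x))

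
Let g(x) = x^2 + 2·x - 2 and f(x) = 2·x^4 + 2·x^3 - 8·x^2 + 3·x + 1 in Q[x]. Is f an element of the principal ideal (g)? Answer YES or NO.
In Q[x] the ideal (g) consists of all multiples of g, so f ∈ (g) iff g | f, i.e. iff the remainder of f on division by g is 0. Divide f by g (g is monic, so eliminate the leading term of the running remainder at each step):
  leading term 2·x^4: subtract (2·x^2)·g(x) = 2·x^4 + 4·x^3 - 4·x^2, leaving -2·x^3 - 4·x^2 + 3·x + 1
  leading term -2·x^3: subtract (-2·x)·g(x) = -2·x^3 - 4·x^2 + 4·x, leaving 1 - x
The remainder r(x) = 1 - x ≠ 0 (and deg r < deg g), so g ∤ f, i.e. f ∉ (g).

Final answer: NO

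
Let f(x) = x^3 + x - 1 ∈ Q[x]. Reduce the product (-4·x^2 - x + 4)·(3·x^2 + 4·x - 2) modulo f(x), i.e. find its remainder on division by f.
First multiply in Q[x] without reducing: a · b = -12·x^4 - 19·x^3 + 16·x^2 + 18·x - 8. Now divide by f(x) = x^3 + x - 1, eliminating the leading term at each step:
  leading term -12·x^4: subtract (-12·x)·f(x) = -12·x^4 - 12·x^2 + 12·x, leaving -19·x^3 + 28·x^2 + 6·x - 8
  leading term -19·x^3: subtract (-19)·f(x) = -19·x^3 - 19·x + 19, leaving 28·x^2 + 25·x - 27
The degree is now < 3, so this is the remainder. Hence a · b ≡ 28·x^2 + 25·x - 27 in Q[x]/(f).

Final answer: a · b ≡ 28·x^2 + 25·x - 27 (mod f(x))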